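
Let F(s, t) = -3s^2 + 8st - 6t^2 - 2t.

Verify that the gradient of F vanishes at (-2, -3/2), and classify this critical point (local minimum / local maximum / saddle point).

local maximum

∇F = (-6s + 8t, 8s - 12t - 2); substituting (-2, -3/2) gives ∇F = (0, 0), so (-2, -3/2) is indeed a critical point.
The Hessian of F is constant: H = [[-6, 8], [8, -12]].
det(H) = (-6)·(-12) − 8² = 8.
det(H) > 0 and tr(H) = -18 < 0, so H is negative definite and the point is a local maximum.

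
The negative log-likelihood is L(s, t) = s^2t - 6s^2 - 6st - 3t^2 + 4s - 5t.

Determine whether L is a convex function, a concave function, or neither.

neither

The term s^2t is cubic, so the Hessian is not constant.
∂²L/∂s² = 2t - 12, which takes both signs as t varies (negative for sufficiently negative t). A diagonal entry of the Hessian changing sign means the Hessian is neither positive- nor negative-semidefinite on all of R^2.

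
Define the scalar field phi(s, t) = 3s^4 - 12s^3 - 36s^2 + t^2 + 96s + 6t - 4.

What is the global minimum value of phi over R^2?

-205

phi(s,t) separates as P(s) + Q(t) − 4, so its minimum is min P + min Q − 4.
P'(s) = 12(s - 4)(s - 1)(s + 2) vanishes at s ∈ {-2, 1, 4}; Q'(t) = 2(t + 3) vanishes at t ∈ {-3}.
Local minima of P (where P''>0): P(-2)=-192, P(4)=-192. Local minima of Q: Q(-3)=-9.
So the global minimum of phi is P(-2) + Q(-3) − 4 = -192 − 9 − 4 = -205, attained at (-2, -3).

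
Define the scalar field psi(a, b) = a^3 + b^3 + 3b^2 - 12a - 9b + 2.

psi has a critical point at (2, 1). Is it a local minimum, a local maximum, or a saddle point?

The mixed partial ∂²psi/∂a∂b is 0, so the Hessian at any point is diag(psi_aa, psi_bb) = diag(6a, 6(b + 1)).
At (2, 1): H = diag(12, 12).
Both eigenvalues are positive, so H is positive definite: a local minimum.

local minimum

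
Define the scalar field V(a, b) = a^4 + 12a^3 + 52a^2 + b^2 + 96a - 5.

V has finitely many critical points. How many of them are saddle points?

1

V separates as a function of a plus a function of b, so ∇V=0 decouples.
∂V/∂a = 4(a + 2)(a + 3)(a + 4) = 0 at a ∈ {-4, -3, -2}; ∂V/∂b = 2b = 0 at b ∈ {0}.
The Hessian is diagonal: diag(V_aa, V_bb). Second derivatives: V_aa(-4)=8, V_aa(-3)=-4, V_aa(-2)=8; V_bb(0)=2.
Saddle points occur where the two diagonal entries have opposite signs: (-3, 0). Count: 1.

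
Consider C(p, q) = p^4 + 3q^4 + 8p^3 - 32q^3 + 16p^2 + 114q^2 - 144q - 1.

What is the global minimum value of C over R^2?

C(p,q) separates as A(p) + B(q) − 1, so its minimum is min A + min B − 1.
A'(p) = 4p(p + 2)(p + 4) vanishes at p ∈ {-4, -2, 0}; B'(q) = 12(q - 4)(q - 3)(q - 1) vanishes at q ∈ {1, 3, 4}.
Local minima of A (where A''>0): A(-4)=0, A(0)=0. Local minima of B: B(1)=-59, B(4)=-32.
So the global minimum of C is A(-4) + B(1) − 1 = 0 − 59 − 1 = -60, attained at (-4, 1).

-60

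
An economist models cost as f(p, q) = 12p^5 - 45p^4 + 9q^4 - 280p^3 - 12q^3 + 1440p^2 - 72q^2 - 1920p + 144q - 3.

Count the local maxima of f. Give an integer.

2

f separates as a function of p plus a function of q, so ∇f=0 decouples.
∂f/∂p = 60(p - 4)(p - 2)(p - 1)(p + 4) = 0 at p ∈ {-4, 1, 2, 4}; ∂f/∂q = 36(q - 2)(q - 1)(q + 2) = 0 at q ∈ {-2, 1, 2}.
The Hessian is diagonal: diag(f_pp, f_qq). Second derivatives: f_pp(-4)=-14400, f_pp(1)=900, f_pp(2)=-720, f_pp(4)=2880; f_qq(-2)=432, f_qq(1)=-108, f_qq(2)=144.
Local maxima occur where both diagonal entries negative: (-4, 1), (2, 1). Count: 2.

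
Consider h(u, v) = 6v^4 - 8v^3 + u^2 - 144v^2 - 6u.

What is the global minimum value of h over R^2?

h(u,v) separates as P(u) + Q(v), so its minimum is min P + min Q.
P'(u) = 2u - 6 vanishes at u ∈ {3}; Q'(v) = 24v(v - 4)(v + 3) vanishes at v ∈ {-3, 0, 4}.
Local minima of P (where P''>0): P(3)=-9. Local minima of Q: Q(-3)=-594, Q(4)=-1280.
So the global minimum of h is P(3) + Q(4) = -9 − 1280 = -1289, attained at (3, 4).

-1289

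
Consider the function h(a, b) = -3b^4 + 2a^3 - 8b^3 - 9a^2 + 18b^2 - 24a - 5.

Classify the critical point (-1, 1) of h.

The mixed partial ∂²h/∂a∂b is 0, so the Hessian at any point is diag(h_aa, h_bb) = diag(6(2a - 3), 12(-3b^2 - 4b + 3)).
At (-1, 1): H = diag(-30, -48).
Both eigenvalues are negative, so H is negative definite: a local maximum.

local maximum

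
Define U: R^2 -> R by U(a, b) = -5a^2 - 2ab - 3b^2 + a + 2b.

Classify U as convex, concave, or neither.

U is quadratic, so its Hessian is the constant matrix H = [[-10, -2], [-2, -6]].
det(H) = 56, tr(H) = -16.
det(H) > 0 and tr(H) < 0, so H is negative definite everywhere: concave.

concave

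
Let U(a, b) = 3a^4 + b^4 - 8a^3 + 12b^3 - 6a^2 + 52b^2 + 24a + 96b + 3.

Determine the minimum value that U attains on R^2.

U(a,b) separates as P(a) + Q(b) + 3, so its minimum is min P + min Q + 3.
P'(a) = 12(a - 2)(a - 1)(a + 1) vanishes at a ∈ {-1, 1, 2}; Q'(b) = 4(b + 2)(b + 3)(b + 4) vanishes at b ∈ {-4, -3, -2}.
Local minima of P (where P''>0): P(-1)=-19, P(2)=8. Local minima of Q: Q(-4)=-64, Q(-2)=-64.
So the global minimum of U is P(-1) + Q(-4) + 3 = -19 − 64 + 3 = -80, attained at (-1, -4).

-80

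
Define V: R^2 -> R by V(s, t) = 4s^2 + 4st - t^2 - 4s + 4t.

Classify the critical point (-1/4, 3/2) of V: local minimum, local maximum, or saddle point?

The Hessian of V is constant: H = [[8, 4], [4, -2]].
det(H) = 8·(-2) − 4² = -32.
Since det(H) < 0, H is indefinite and the critical point is a saddle point.

saddle point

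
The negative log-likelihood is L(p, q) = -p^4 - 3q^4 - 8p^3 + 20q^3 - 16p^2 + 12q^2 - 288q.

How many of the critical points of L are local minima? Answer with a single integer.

L separates as a function of p plus a function of q, so ∇L=0 decouples.
∂L/∂p = -4p(p + 2)(p + 4) = 0 at p ∈ {-4, -2, 0}; ∂L/∂q = -12(q - 4)(q - 3)(q + 2) = 0 at q ∈ {-2, 3, 4}.
The Hessian is diagonal: diag(L_pp, L_qq). Second derivatives: L_pp(-4)=-32, L_pp(-2)=16, L_pp(0)=-32; L_qq(-2)=-360, L_qq(3)=60, L_qq(4)=-72.
Local minima occur where both diagonal entries positive: (-2, 3). Count: 1.

1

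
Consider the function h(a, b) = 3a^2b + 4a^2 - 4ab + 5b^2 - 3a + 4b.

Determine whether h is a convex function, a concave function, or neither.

neither

The term 3a^2b is cubic, so the Hessian is not constant.
∂²h/∂a² = 6b + 8, which takes both signs as b varies (negative for sufficiently negative b). A diagonal entry of the Hessian changing sign means the Hessian is neither positive- nor negative-semidefinite on all of R^2.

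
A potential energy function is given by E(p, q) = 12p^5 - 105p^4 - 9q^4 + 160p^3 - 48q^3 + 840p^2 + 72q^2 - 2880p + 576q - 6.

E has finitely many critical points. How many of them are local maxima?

E separates as a function of p plus a function of q, so ∇E=0 decouples.
∂E/∂p = 60(p - 4)(p - 3)(p - 2)(p + 2) = 0 at p ∈ {-2, 2, 3, 4}; ∂E/∂q = -36(q - 2)(q + 2)(q + 4) = 0 at q ∈ {-4, -2, 2}.
The Hessian is diagonal: diag(E_pp, E_qq). Second derivatives: E_pp(-2)=-7200, E_pp(2)=480, E_pp(3)=-300, E_pp(4)=720; E_qq(-4)=-432, E_qq(-2)=288, E_qq(2)=-864.
Local maxima occur where both diagonal entries negative: (-2, -4), (-2, 2), (3, -4), (3, 2). Count: 4.

4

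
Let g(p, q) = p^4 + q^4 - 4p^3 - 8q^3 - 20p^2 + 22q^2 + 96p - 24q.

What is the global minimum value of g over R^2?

-288

g(p,q) separates as A(p) + B(q), so its minimum is min A + min B.
A'(p) = 4(p - 4)(p - 2)(p + 3) vanishes at p ∈ {-3, 2, 4}; B'(q) = 4(q - 3)(q - 2)(q - 1) vanishes at q ∈ {1, 2, 3}.
Local minima of A (where A''>0): A(-3)=-279, A(4)=64. Local minima of B: B(1)=-9, B(3)=-9.
So the global minimum of g is A(-3) + B(1) = -279 − 9 = -288, attained at (-3, 1).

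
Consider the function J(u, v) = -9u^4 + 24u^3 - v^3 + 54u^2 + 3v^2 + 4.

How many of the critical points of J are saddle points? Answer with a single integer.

3

J separates as a function of u plus a function of v, so ∇J=0 decouples.
∂J/∂u = -36u(u - 3)(u + 1) = 0 at u ∈ {-1, 0, 3}; ∂J/∂v = -3v(v - 2) = 0 at v ∈ {0, 2}.
The Hessian is diagonal: diag(J_uu, J_vv). Second derivatives: J_uu(-1)=-144, J_uu(0)=108, J_uu(3)=-432; J_vv(0)=6, J_vv(2)=-6.
Saddle points occur where the two diagonal entries have opposite signs: (-1, 0), (0, 2), (3, 0). Count: 3.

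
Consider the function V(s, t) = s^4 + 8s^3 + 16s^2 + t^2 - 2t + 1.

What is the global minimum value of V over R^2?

V(s,t) separates as P(s) + Q(t) + 1, so its minimum is min P + min Q + 1.
P'(s) = 4s(s + 2)(s + 4) vanishes at s ∈ {-4, -2, 0}; Q'(t) = 2(t - 1) vanishes at t ∈ {1}.
Local minima of P (where P''>0): P(-4)=0, P(0)=0. Local minima of Q: Q(1)=-1.
So the global minimum of V is P(-4) + Q(1) + 1 = 0 − 1 + 1 = 0, attained at (-4, 1).

0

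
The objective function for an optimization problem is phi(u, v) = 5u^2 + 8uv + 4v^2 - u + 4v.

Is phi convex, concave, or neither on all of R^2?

phi is quadratic, so its Hessian is the constant matrix H = [[10, 8], [8, 8]].
det(H) = 16, tr(H) = 18.
det(H) > 0 and tr(H) > 0, so H is positive definite everywhere: convex.

convex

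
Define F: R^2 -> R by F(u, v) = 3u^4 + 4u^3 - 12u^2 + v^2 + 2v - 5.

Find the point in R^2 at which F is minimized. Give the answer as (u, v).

(-2, -1)

F(u,v) separates as P(u) + Q(v) − 5, so its minimum is min P + min Q − 5.
P'(u) = 12u(u - 1)(u + 2) vanishes at u ∈ {-2, 0, 1}; Q'(v) = 2v + 2 vanishes at v ∈ {-1}.
Local minima of P (where P''>0): P(-2)=-32, P(1)=-5. Local minima of Q: Q(-1)=-1.
So the global minimum of F is P(-2) + Q(-1) − 5 = -32 − 1 − 5 = -38, attained at (-2, -1).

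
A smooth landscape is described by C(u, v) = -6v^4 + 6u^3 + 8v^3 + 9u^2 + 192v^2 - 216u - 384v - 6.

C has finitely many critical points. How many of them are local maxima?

2

C separates as a function of u plus a function of v, so ∇C=0 decouples.
∂C/∂u = 18(u - 3)(u + 4) = 0 at u ∈ {-4, 3}; ∂C/∂v = -24(v - 4)(v - 1)(v + 4) = 0 at v ∈ {-4, 1, 4}.
The Hessian is diagonal: diag(C_uu, C_vv). Second derivatives: C_uu(-4)=-126, C_uu(3)=126; C_vv(-4)=-960, C_vv(1)=360, C_vv(4)=-576.
Local maxima occur where both diagonal entries negative: (-4, -4), (-4, 4). Count: 2.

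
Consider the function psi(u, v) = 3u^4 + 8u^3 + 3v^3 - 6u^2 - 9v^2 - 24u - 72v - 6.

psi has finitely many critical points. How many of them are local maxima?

psi separates as a function of u plus a function of v, so ∇psi=0 decouples.
∂psi/∂u = 12(u - 1)(u + 1)(u + 2) = 0 at u ∈ {-2, -1, 1}; ∂psi/∂v = 9(v - 4)(v + 2) = 0 at v ∈ {-2, 4}.
The Hessian is diagonal: diag(psi_uu, psi_vv). Second derivatives: psi_uu(-2)=36, psi_uu(-1)=-24, psi_uu(1)=72; psi_vv(-2)=-54, psi_vv(4)=54.
Local maxima occur where both diagonal entries negative: (-1, -2). Count: 1.

1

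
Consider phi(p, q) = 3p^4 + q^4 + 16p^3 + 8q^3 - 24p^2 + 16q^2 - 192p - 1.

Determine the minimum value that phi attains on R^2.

-305

phi(p,q) separates as A(p) + B(q) − 1, so its minimum is min A + min B − 1.
A'(p) = 12(p - 2)(p + 2)(p + 4) vanishes at p ∈ {-4, -2, 2}; B'(q) = 4q(q + 2)(q + 4) vanishes at q ∈ {-4, -2, 0}.
Local minima of A (where A''>0): A(-4)=128, A(2)=-304. Local minima of B: B(-4)=0, B(0)=0.
So the global minimum of phi is A(2) + B(-4) − 1 = -304 + 0 − 1 = -305, attained at (2, -4).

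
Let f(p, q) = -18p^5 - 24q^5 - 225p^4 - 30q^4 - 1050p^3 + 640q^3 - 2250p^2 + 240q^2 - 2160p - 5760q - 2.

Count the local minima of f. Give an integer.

f separates as a function of p plus a function of q, so ∇f=0 decouples.
∂f/∂p = -90(p + 1)(p + 2)(p + 3)(p + 4) = 0 at p ∈ {-4, -3, -2, -1}; ∂f/∂q = -120(q - 3)(q - 2)(q + 2)(q + 4) = 0 at q ∈ {-4, -2, 2, 3}.
The Hessian is diagonal: diag(f_pp, f_qq). Second derivatives: f_pp(-4)=540, f_pp(-3)=-180, f_pp(-2)=180, f_pp(-1)=-540; f_qq(-4)=10080, f_qq(-2)=-4800, f_qq(2)=2880, f_qq(3)=-4200.
Local minima occur where both diagonal entries positive: (-4, -4), (-4, 2), (-2, -4), (-2, 2). Count: 4.

4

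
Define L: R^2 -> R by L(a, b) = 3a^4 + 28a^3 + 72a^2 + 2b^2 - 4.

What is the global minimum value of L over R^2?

L(a,b) separates as P(a) + Q(b) − 4, so its minimum is min P + min Q − 4.
P'(a) = 12a(a + 3)(a + 4) vanishes at a ∈ {-4, -3, 0}; Q'(b) = 4b vanishes at b ∈ {0}.
Local minima of P (where P''>0): P(-4)=128, P(0)=0. Local minima of Q: Q(0)=0.
So the global minimum of L is P(0) + Q(0) − 4 = 0 + 0 − 4 = -4, attained at (0, 0).

-4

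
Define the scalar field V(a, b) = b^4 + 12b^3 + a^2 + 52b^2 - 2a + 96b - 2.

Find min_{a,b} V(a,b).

-67

V(a,b) separates as P(a) + Q(b) − 2, so its minimum is min P + min Q − 2.
P'(a) = 2a - 2 vanishes at a ∈ {1}; Q'(b) = 4(b + 2)(b + 3)(b + 4) vanishes at b ∈ {-4, -3, -2}.
Local minima of P (where P''>0): P(1)=-1. Local minima of Q: Q(-4)=-64, Q(-2)=-64.
So the global minimum of V is P(1) + Q(-4) − 2 = -1 − 64 − 2 = -67, attained at (1, -4).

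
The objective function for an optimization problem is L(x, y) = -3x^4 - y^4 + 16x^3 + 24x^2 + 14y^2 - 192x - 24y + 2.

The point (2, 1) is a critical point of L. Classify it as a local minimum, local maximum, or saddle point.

The mixed partial ∂²L/∂x∂y is 0, so the Hessian at any point is diag(L_xx, L_yy) = diag(12(-3x^2 + 8x + 4), 4(-3y^2 + 7)).
At (2, 1): H = diag(96, 16).
Both eigenvalues are positive, so H is positive definite: a local minimum.

local minimum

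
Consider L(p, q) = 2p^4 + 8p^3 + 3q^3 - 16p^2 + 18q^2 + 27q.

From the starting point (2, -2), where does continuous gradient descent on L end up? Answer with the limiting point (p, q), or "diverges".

(1, -1)

L is separable, so gradient descent decouples: p follows -∂L/∂p, q follows -∂L/∂q.
∂L/∂p = 8p(p - 1)(p + 4); at p=2 this is 96, so p decreases.
∂L/∂q = 9(q + 1)(q + 3); at q=-2 this is -9, so q increases.
p converges to its nearest critical value 1 (a local min of the p-part); q converges to -1. The iterate converges to (1, -1).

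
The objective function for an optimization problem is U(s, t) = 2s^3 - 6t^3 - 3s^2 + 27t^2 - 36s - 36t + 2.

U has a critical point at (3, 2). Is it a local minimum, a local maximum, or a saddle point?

The mixed partial ∂²U/∂s∂t is 0, so the Hessian at any point is diag(U_ss, U_tt) = diag(6(2s - 1), 18(-2t + 3)).
At (3, 2): H = diag(30, -18).
The eigenvalues have opposite signs, so H is indefinite: a saddle point.

saddle point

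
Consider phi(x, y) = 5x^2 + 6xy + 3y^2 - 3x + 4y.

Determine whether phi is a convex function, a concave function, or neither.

phi is quadratic, so its Hessian is the constant matrix H = [[10, 6], [6, 6]].
det(H) = 24, tr(H) = 16.
det(H) > 0 and tr(H) > 0, so H is positive definite everywhere: convex.

convex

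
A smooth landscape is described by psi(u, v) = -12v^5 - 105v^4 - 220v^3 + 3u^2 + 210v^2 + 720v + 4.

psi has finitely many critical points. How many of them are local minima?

psi separates as a function of u plus a function of v, so ∇psi=0 decouples.
∂psi/∂u = 6u = 0 at u ∈ {0}; ∂psi/∂v = -60(v - 1)(v + 1)(v + 3)(v + 4) = 0 at v ∈ {-4, -3, -1, 1}.
The Hessian is diagonal: diag(psi_uu, psi_vv). Second derivatives: psi_uu(0)=6; psi_vv(-4)=900, psi_vv(-3)=-480, psi_vv(-1)=720, psi_vv(1)=-2400.
Local minima occur where both diagonal entries positive: (0, -4), (0, -1). Count: 2.

2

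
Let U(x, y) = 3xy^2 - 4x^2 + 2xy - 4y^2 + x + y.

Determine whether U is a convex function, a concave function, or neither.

neither

The term 3xy^2 is cubic, so the Hessian is not constant.
∂²U/∂y² = 6x - 8, which takes both signs as x varies (negative for sufficiently negative x). A diagonal entry of the Hessian changing sign means the Hessian is neither positive- nor negative-semidefinite on all of R^2.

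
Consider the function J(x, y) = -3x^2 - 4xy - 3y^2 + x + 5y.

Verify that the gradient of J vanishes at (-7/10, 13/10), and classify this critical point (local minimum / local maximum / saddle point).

∇J = (-6x - 4y + 1, -4x - 6y + 5); substituting (-7/10, 13/10) gives ∇J = (0, 0), so (-7/10, 13/10) is indeed a critical point.
The Hessian of J is constant: H = [[-6, -4], [-4, -6]].
det(H) = (-6)·(-6) − (-4)² = 20.
det(H) > 0 and tr(H) = -12 < 0, so H is negative definite and the point is a local maximum.

local maximum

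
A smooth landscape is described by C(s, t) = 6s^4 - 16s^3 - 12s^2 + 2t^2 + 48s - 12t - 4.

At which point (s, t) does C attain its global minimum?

(-1, 3)

C(s,t) separates as P(s) + Q(t) − 4, so its minimum is min P + min Q − 4.
P'(s) = 24(s - 2)(s - 1)(s + 1) vanishes at s ∈ {-1, 1, 2}; Q'(t) = 4(t - 3) vanishes at t ∈ {3}.
Local minima of P (where P''>0): P(-1)=-38, P(2)=16. Local minima of Q: Q(3)=-18.
So the global minimum of C is P(-1) + Q(3) − 4 = -38 − 18 − 4 = -60, attained at (-1, 3).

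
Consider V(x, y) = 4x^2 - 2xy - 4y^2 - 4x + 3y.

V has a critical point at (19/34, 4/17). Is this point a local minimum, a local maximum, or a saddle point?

saddle point

The Hessian of V is constant: H = [[8, -2], [-2, -8]].
det(H) = 8·(-8) − (-2)² = -68.
Since det(H) < 0, H is indefinite and the critical point is a saddle point.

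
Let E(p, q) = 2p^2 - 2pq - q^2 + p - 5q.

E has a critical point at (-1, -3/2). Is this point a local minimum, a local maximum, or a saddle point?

The Hessian of E is constant: H = [[4, -2], [-2, -2]].
det(H) = 4·(-2) − (-2)² = -12.
Since det(H) < 0, H is indefinite and the critical point is a saddle point.

saddle point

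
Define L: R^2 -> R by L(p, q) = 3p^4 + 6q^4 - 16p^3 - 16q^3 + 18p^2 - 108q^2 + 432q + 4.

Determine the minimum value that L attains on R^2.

L(p,q) separates as A(p) + B(q) + 4, so its minimum is min A + min B + 4.
A'(p) = 12p(p - 3)(p - 1) vanishes at p ∈ {0, 1, 3}; B'(q) = 24(q - 3)(q - 2)(q + 3) vanishes at q ∈ {-3, 2, 3}.
Local minima of A (where A''>0): A(0)=0, A(3)=-27. Local minima of B: B(-3)=-1350, B(3)=378.
So the global minimum of L is A(3) + B(-3) + 4 = -27 − 1350 + 4 = -1373, attained at (3, -3).

-1373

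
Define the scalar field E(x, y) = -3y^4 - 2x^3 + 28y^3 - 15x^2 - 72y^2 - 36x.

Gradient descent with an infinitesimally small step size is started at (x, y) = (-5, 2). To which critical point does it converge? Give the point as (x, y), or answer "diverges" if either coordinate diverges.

(-3, 3)

E is separable, so gradient descent decouples: x follows -∂E/∂x, y follows -∂E/∂y.
∂E/∂x = -6(x + 2)(x + 3); at x=-5 this is -36, so x increases.
∂E/∂y = -12y(y - 4)(y - 3); at y=2 this is -48, so y increases.
x converges to its nearest critical value -3 (a local min of the x-part); y converges to 3. The iterate converges to (-3, 3).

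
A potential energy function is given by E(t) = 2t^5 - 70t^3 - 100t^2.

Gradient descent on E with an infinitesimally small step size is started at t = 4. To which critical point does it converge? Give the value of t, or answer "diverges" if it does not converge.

5

E'(t) = 10t(t - 5)(t + 1)(t + 4), so E'(4) = -1600.
Gradient descent moves in the -E' direction, i.e. t is increasing.
The nearest critical point in that direction is t = 5, where E'' = 2700 > 0 (a local minimum). The iterate converges there.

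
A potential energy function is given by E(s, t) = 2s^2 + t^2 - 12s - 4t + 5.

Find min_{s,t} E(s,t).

-17

E(s,t) separates as P(s) + Q(t) + 5, so its minimum is min P + min Q + 5.
P'(s) = 4s - 12 vanishes at s ∈ {3}; Q'(t) = 2(t - 2) vanishes at t ∈ {2}.
Local minima of P (where P''>0): P(3)=-18. Local minima of Q: Q(2)=-4.
So the global minimum of E is P(3) + Q(2) + 5 = -18 − 4 + 5 = -17, attained at (3, 2).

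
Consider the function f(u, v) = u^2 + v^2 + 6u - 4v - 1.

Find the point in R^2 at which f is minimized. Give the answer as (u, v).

(-3, 2)

f(u,v) separates as P(u) + Q(v) − 1, so its minimum is min P + min Q − 1.
P'(u) = 2u + 6 vanishes at u ∈ {-3}; Q'(v) = 2v - 4 vanishes at v ∈ {2}.
Local minima of P (where P''>0): P(-3)=-9. Local minima of Q: Q(2)=-4.
So the global minimum of f is P(-3) + Q(2) − 1 = -9 − 4 − 1 = -14, attained at (-3, 2).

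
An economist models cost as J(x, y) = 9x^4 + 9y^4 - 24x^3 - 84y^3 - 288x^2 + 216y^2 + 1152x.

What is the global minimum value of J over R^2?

J(x,y) separates as P(x) + Q(y), so its minimum is min P + min Q.
P'(x) = 36(x - 4)(x - 2)(x + 4) vanishes at x ∈ {-4, 2, 4}; Q'(y) = 36y(y - 4)(y - 3) vanishes at y ∈ {0, 3, 4}.
Local minima of P (where P''>0): P(-4)=-5376, P(4)=768. Local minima of Q: Q(0)=0, Q(4)=384.
So the global minimum of J is P(-4) + Q(0) = -5376 + 0 = -5376, attained at (-4, 0).

-5376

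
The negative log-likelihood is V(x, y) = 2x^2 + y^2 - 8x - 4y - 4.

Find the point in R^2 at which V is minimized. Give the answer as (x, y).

(2, 2)

V(x,y) separates as P(x) + Q(y) − 4, so its minimum is min P + min Q − 4.
P'(x) = 4x - 8 vanishes at x ∈ {2}; Q'(y) = 2y - 4 vanishes at y ∈ {2}.
Local minima of P (where P''>0): P(2)=-8. Local minima of Q: Q(2)=-4.
So the global minimum of V is P(2) + Q(2) − 4 = -8 − 4 − 4 = -16, attained at (2, 2).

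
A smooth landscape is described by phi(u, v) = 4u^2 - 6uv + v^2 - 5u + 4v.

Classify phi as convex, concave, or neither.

neither

phi is quadratic, so its Hessian is the constant matrix H = [[8, -6], [-6, 2]].
det(H) = -20, tr(H) = 10.
det(H) < 0, so H is indefinite: neither convex nor concave.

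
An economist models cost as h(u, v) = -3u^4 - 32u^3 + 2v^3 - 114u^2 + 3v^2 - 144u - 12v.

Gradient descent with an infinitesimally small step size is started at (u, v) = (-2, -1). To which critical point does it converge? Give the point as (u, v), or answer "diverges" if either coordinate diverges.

(-3, 1)

h is separable, so gradient descent decouples: u follows -∂h/∂u, v follows -∂h/∂v.
∂h/∂u = -12(u + 1)(u + 3)(u + 4); at u=-2 this is 24, so u decreases.
∂h/∂v = 6(v - 1)(v + 2); at v=-1 this is -12, so v increases.
u converges to its nearest critical value -3 (a local min of the u-part); v converges to 1. The iterate converges to (-3, 1).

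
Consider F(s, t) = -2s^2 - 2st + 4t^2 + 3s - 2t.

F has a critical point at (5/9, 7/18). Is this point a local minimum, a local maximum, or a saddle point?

The Hessian of F is constant: H = [[-4, -2], [-2, 8]].
det(H) = (-4)·8 − (-2)² = -36.
Since det(H) < 0, H is indefinite and the critical point is a saddle point.

saddle point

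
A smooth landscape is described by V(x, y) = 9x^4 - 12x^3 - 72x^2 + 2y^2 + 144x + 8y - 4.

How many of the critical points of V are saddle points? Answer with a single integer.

1

V separates as a function of x plus a function of y, so ∇V=0 decouples.
∂V/∂x = 36(x - 2)(x - 1)(x + 2) = 0 at x ∈ {-2, 1, 2}; ∂V/∂y = 4(y + 2) = 0 at y ∈ {-2}.
The Hessian is diagonal: diag(V_xx, V_yy). Second derivatives: V_xx(-2)=432, V_xx(1)=-108, V_xx(2)=144; V_yy(-2)=4.
Saddle points occur where the two diagonal entries have opposite signs: (1, -2). Count: 1.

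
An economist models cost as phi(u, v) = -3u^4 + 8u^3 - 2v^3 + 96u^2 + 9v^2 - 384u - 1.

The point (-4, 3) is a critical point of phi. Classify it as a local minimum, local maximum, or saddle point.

The mixed partial ∂²phi/∂u∂v is 0, so the Hessian at any point is diag(phi_uu, phi_vv) = diag(12(-3u^2 + 4u + 16), 6(-2v + 3)).
At (-4, 3): H = diag(-576, -18).
Both eigenvalues are negative, so H is negative definite: a local maximum.

local maximum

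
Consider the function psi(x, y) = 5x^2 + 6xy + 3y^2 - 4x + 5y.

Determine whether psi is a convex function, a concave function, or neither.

psi is quadratic, so its Hessian is the constant matrix H = [[10, 6], [6, 6]].
det(H) = 24, tr(H) = 16.
det(H) > 0 and tr(H) > 0, so H is positive definite everywhere: convex.

convex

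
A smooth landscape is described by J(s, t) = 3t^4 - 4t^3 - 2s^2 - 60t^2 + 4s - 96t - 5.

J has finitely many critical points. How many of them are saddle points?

J separates as a function of s plus a function of t, so ∇J=0 decouples.
∂J/∂s = -4(s - 1) = 0 at s ∈ {1}; ∂J/∂t = 12(t - 4)(t + 1)(t + 2) = 0 at t ∈ {-2, -1, 4}.
The Hessian is diagonal: diag(J_ss, J_tt). Second derivatives: J_ss(1)=-4; J_tt(-2)=72, J_tt(-1)=-60, J_tt(4)=360.
Saddle points occur where the two diagonal entries have opposite signs: (1, -2), (1, 4). Count: 2.

2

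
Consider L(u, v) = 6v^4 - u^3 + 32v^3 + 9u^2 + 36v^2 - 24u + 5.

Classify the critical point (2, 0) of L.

local minimum

The mixed partial ∂²L/∂u∂v is 0, so the Hessian at any point is diag(L_uu, L_vv) = diag(6(-u + 3), 24(3v^2 + 8v + 3)).
At (2, 0): H = diag(6, 72).
Both eigenvalues are positive, so H is positive definite: a local minimum.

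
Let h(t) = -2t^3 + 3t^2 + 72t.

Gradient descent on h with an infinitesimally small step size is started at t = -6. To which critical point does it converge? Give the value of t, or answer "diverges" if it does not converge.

-3

h'(t) = -6(t - 4)(t + 3), so h'(-6) = -180.
Gradient descent moves in the -h' direction, i.e. t is increasing.
The nearest critical point in that direction is t = -3, where h'' = 42 > 0 (a local minimum). The iterate converges there.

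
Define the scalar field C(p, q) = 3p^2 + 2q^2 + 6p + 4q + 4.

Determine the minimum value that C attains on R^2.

C(p,q) separates as A(p) + B(q) + 4, so its minimum is min A + min B + 4.
A'(p) = 6p + 6 vanishes at p ∈ {-1}; B'(q) = 4q + 4 vanishes at q ∈ {-1}.
Local minima of A (where A''>0): A(-1)=-3. Local minima of B: B(-1)=-2.
So the global minimum of C is A(-1) + B(-1) + 4 = -3 − 2 + 4 = -1, attained at (-1, -1).

-1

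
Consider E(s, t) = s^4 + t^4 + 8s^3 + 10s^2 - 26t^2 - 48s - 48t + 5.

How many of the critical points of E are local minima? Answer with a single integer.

E separates as a function of s plus a function of t, so ∇E=0 decouples.
∂E/∂s = 4(s - 1)(s + 3)(s + 4) = 0 at s ∈ {-4, -3, 1}; ∂E/∂t = 4(t - 4)(t + 1)(t + 3) = 0 at t ∈ {-3, -1, 4}.
The Hessian is diagonal: diag(E_ss, E_tt). Second derivatives: E_ss(-4)=20, E_ss(-3)=-16, E_ss(1)=80; E_tt(-3)=56, E_tt(-1)=-40, E_tt(4)=140.
Local minima occur where both diagonal entries positive: (-4, -3), (-4, 4), (1, -3), (1, 4). Count: 4.

4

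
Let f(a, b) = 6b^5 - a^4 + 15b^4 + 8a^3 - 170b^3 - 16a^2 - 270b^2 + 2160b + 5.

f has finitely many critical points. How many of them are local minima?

2

f separates as a function of a plus a function of b, so ∇f=0 decouples.
∂f/∂a = -4a(a - 4)(a - 2) = 0 at a ∈ {0, 2, 4}; ∂f/∂b = 30(b - 3)(b - 2)(b + 3)(b + 4) = 0 at b ∈ {-4, -3, 2, 3}.
The Hessian is diagonal: diag(f_aa, f_bb). Second derivatives: f_aa(0)=-32, f_aa(2)=16, f_aa(4)=-32; f_bb(-4)=-1260, f_bb(-3)=900, f_bb(2)=-900, f_bb(3)=1260.
Local minima occur where both diagonal entries positive: (2, -3), (2, 3). Count: 2.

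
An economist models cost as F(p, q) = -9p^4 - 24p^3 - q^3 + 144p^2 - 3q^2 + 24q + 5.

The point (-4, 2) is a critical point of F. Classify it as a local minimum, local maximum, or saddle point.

local maximum

The mixed partial ∂²F/∂p∂q is 0, so the Hessian at any point is diag(F_pp, F_qq) = diag(36(-3p^2 - 4p + 8), -6(q + 1)).
At (-4, 2): H = diag(-864, -18).
Both eigenvalues are negative, so H is negative definite: a local maximum.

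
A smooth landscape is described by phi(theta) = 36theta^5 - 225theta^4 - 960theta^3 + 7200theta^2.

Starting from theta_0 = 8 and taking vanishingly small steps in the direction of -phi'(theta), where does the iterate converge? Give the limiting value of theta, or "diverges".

phi'(theta) = 180theta(theta - 5)(theta - 4)(theta + 4), so phi'(8) = 207360.
Gradient descent moves in the -phi' direction, i.e. theta is decreasing.
The nearest critical point in that direction is theta = 5, where phi'' = 8100 > 0 (a local minimum). The iterate converges there.

5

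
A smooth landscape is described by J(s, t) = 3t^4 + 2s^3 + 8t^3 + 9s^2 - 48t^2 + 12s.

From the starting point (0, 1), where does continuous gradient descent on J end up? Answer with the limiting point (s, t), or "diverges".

(-1, 2)

J is separable, so gradient descent decouples: s follows -∂J/∂s, t follows -∂J/∂t.
∂J/∂s = 6(s + 1)(s + 2); at s=0 this is 12, so s decreases.
∂J/∂t = 12t(t - 2)(t + 4); at t=1 this is -60, so t increases.
s converges to its nearest critical value -1 (a local min of the s-part); t converges to 2. The iterate converges to (-1, 2).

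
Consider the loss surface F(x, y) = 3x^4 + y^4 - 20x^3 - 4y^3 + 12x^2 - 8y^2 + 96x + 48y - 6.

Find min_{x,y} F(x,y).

F(x,y) separates as P(x) + Q(y) − 6, so its minimum is min P + min Q − 6.
P'(x) = 12(x - 4)(x - 2)(x + 1) vanishes at x ∈ {-1, 2, 4}; Q'(y) = 4(y - 3)(y - 2)(y + 2) vanishes at y ∈ {-2, 2, 3}.
Local minima of P (where P''>0): P(-1)=-61, P(4)=64. Local minima of Q: Q(-2)=-80, Q(3)=45.
So the global minimum of F is P(-1) + Q(-2) − 6 = -61 − 80 − 6 = -147, attained at (-1, -2).

-147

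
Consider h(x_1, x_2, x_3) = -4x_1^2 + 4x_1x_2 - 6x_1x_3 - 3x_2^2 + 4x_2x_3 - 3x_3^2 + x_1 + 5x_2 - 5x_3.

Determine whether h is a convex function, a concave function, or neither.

concave

h is quadratic, so its Hessian is the constant matrix H = [[-8, 4, -6], [4, -6, 4], [-6, 4, -6]].
Leading principal minors: -8, 32, -40.
Signs alternate −, +, − ⇒ H ≺ 0 ⇒ concave.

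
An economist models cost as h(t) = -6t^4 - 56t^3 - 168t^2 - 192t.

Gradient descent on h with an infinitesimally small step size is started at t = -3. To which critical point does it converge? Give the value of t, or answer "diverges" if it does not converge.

-2

h'(t) = -24(t + 1)(t + 2)(t + 4), so h'(-3) = -48.
Gradient descent moves in the -h' direction, i.e. t is increasing.
The nearest critical point in that direction is t = -2, where h'' = 48 > 0 (a local minimum). The iterate converges there.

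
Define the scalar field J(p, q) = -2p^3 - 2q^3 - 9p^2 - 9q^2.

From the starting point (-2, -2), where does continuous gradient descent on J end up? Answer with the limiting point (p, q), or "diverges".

J is separable, so gradient descent decouples: p follows -∂J/∂p, q follows -∂J/∂q.
∂J/∂p = -6p(p + 3); at p=-2 this is 12, so p decreases.
∂J/∂q = -6q(q + 3); at q=-2 this is 12, so q decreases.
p converges to its nearest critical value -3 (a local min of the p-part); q converges to -3. The iterate converges to (-3, -3).

(-3, -3)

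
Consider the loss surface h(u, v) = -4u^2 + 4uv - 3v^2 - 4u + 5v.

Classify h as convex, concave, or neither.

h is quadratic, so its Hessian is the constant matrix H = [[-8, 4], [4, -6]].
det(H) = 32, tr(H) = -14.
det(H) > 0 and tr(H) < 0, so H is negative definite everywhere: concave.

concave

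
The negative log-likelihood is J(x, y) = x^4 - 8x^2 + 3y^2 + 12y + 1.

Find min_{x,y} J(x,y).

-27

J(x,y) separates as P(x) + Q(y) + 1, so its minimum is min P + min Q + 1.
P'(x) = 4x(x - 2)(x + 2) vanishes at x ∈ {-2, 0, 2}; Q'(y) = 6y + 12 vanishes at y ∈ {-2}.
Local minima of P (where P''>0): P(-2)=-16, P(2)=-16. Local minima of Q: Q(-2)=-12.
So the global minimum of J is P(-2) + Q(-2) + 1 = -16 − 12 + 1 = -27, attained at (-2, -2).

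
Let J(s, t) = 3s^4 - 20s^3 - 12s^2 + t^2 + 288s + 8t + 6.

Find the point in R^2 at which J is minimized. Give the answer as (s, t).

J(s,t) separates as P(s) + Q(t) + 6, so its minimum is min P + min Q + 6.
P'(s) = 12(s - 4)(s - 3)(s + 2) vanishes at s ∈ {-2, 3, 4}; Q'(t) = 2(t + 4) vanishes at t ∈ {-4}.
Local minima of P (where P''>0): P(-2)=-416, P(4)=448. Local minima of Q: Q(-4)=-16.
So the global minimum of J is P(-2) + Q(-4) + 6 = -416 − 16 + 6 = -426, attained at (-2, -4).

(-2, -4)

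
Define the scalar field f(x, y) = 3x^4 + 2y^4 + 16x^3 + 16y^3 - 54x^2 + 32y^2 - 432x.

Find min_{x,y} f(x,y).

-1107

f(x,y) separates as P(x) + Q(y), so its minimum is min P + min Q.
P'(x) = 12(x - 3)(x + 3)(x + 4) vanishes at x ∈ {-4, -3, 3}; Q'(y) = 8y(y + 2)(y + 4) vanishes at y ∈ {-4, -2, 0}.
Local minima of P (where P''>0): P(-4)=608, P(3)=-1107. Local minima of Q: Q(-4)=0, Q(0)=0.
So the global minimum of f is P(3) + Q(-4) = -1107 + 0 = -1107, attained at (3, -4).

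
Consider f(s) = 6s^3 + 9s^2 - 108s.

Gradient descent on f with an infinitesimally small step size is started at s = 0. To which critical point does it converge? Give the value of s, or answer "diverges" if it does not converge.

2

f'(s) = 18(s - 2)(s + 3), so f'(0) = -108.
Gradient descent moves in the -f' direction, i.e. s is increasing.
The nearest critical point in that direction is s = 2, where f'' = 90 > 0 (a local minimum). The iterate converges there.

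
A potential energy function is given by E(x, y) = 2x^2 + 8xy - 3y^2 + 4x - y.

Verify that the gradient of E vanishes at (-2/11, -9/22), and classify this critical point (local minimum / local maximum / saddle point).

saddle point

∇E = (4x + 8y + 4, 8x - 6y - 1); substituting (-2/11, -9/22) gives ∇E = (0, 0), so (-2/11, -9/22) is indeed a critical point.
The Hessian of E is constant: H = [[4, 8], [8, -6]].
det(H) = 4·(-6) − 8² = -88.
Since det(H) < 0, H is indefinite and the critical point is a saddle point.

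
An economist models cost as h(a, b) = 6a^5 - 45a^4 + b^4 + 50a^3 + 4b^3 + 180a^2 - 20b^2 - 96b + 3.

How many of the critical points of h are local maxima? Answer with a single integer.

2

h separates as a function of a plus a function of b, so ∇h=0 decouples.
∂h/∂a = 30a(a - 4)(a - 3)(a + 1) = 0 at a ∈ {-1, 0, 3, 4}; ∂h/∂b = 4(b - 3)(b + 2)(b + 4) = 0 at b ∈ {-4, -2, 3}.
The Hessian is diagonal: diag(h_aa, h_bb). Second derivatives: h_aa(-1)=-600, h_aa(0)=360, h_aa(3)=-360, h_aa(4)=600; h_bb(-4)=56, h_bb(-2)=-40, h_bb(3)=140.
Local maxima occur where both diagonal entries negative: (-1, -2), (3, -2). Count: 2.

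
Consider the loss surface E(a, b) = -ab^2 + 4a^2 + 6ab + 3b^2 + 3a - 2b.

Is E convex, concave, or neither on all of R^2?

The term -ab^2 is cubic, so the Hessian is not constant.
∂²E/∂b² = -2a + 6, which takes both signs as a varies (negative for sufficiently large a). A diagonal entry of the Hessian changing sign means the Hessian is neither positive- nor negative-semidefinite on all of R^2.

neither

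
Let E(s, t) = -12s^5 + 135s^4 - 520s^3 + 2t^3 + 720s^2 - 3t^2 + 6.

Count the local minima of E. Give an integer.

2

E separates as a function of s plus a function of t, so ∇E=0 decouples.
∂E/∂s = -60s(s - 4)(s - 3)(s - 2) = 0 at s ∈ {0, 2, 3, 4}; ∂E/∂t = 6t(t - 1) = 0 at t ∈ {0, 1}.
The Hessian is diagonal: diag(E_ss, E_tt). Second derivatives: E_ss(0)=1440, E_ss(2)=-240, E_ss(3)=180, E_ss(4)=-480; E_tt(0)=-6, E_tt(1)=6.
Local minima occur where both diagonal entries positive: (0, 1), (3, 1). Count: 2.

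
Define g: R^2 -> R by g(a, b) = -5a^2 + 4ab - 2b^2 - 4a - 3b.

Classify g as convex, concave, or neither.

concave

g is quadratic, so its Hessian is the constant matrix H = [[-10, 4], [4, -4]].
det(H) = 24, tr(H) = -14.
det(H) > 0 and tr(H) < 0, so H is negative definite everywhere: concave.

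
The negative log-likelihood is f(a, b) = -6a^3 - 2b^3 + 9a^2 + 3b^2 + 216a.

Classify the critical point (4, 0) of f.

The mixed partial ∂²f/∂a∂b is 0, so the Hessian at any point is diag(f_aa, f_bb) = diag(18(-2a + 1), 6(-2b + 1)).
At (4, 0): H = diag(-126, 6).
The eigenvalues have opposite signs, so H is indefinite: a saddle point.

saddle point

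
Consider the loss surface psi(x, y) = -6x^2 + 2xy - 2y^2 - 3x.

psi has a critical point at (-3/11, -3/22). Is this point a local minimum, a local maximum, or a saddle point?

local maximum

The Hessian of psi is constant: H = [[-12, 2], [2, -4]].
det(H) = (-12)·(-4) − 2² = 44.
det(H) > 0 and tr(H) = -16 < 0, so H is negative definite and the point is a local maximum.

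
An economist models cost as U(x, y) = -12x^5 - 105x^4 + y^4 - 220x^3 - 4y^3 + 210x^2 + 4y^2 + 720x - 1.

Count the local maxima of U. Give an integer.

U separates as a function of x plus a function of y, so ∇U=0 decouples.
∂U/∂x = -60(x - 1)(x + 1)(x + 3)(x + 4) = 0 at x ∈ {-4, -3, -1, 1}; ∂U/∂y = 4y(y - 2)(y - 1) = 0 at y ∈ {0, 1, 2}.
The Hessian is diagonal: diag(U_xx, U_yy). Second derivatives: U_xx(-4)=900, U_xx(-3)=-480, U_xx(-1)=720, U_xx(1)=-2400; U_yy(0)=8, U_yy(1)=-4, U_yy(2)=8.
Local maxima occur where both diagonal entries negative: (-3, 1), (1, 1). Count: 2.

2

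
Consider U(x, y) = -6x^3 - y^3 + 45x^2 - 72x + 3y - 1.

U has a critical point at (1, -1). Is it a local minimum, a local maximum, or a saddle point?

The mixed partial ∂²U/∂x∂y is 0, so the Hessian at any point is diag(U_xx, U_yy) = diag(18(-2x + 5), -6y).
At (1, -1): H = diag(54, 6).
Both eigenvalues are positive, so H is positive definite: a local minimum.

local minimum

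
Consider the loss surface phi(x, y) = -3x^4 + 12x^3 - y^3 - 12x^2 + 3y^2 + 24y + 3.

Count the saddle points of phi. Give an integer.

3

phi separates as a function of x plus a function of y, so ∇phi=0 decouples.
∂phi/∂x = -12x(x - 2)(x - 1) = 0 at x ∈ {0, 1, 2}; ∂phi/∂y = -3(y - 4)(y + 2) = 0 at y ∈ {-2, 4}.
The Hessian is diagonal: diag(phi_xx, phi_yy). Second derivatives: phi_xx(0)=-24, phi_xx(1)=12, phi_xx(2)=-24; phi_yy(-2)=18, phi_yy(4)=-18.
Saddle points occur where the two diagonal entries have opposite signs: (0, -2), (1, 4), (2, -2). Count: 3.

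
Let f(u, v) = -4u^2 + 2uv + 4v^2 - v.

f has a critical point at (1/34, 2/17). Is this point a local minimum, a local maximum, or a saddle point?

The Hessian of f is constant: H = [[-8, 2], [2, 8]].
det(H) = (-8)·8 − 2² = -68.
Since det(H) < 0, H is indefinite and the critical point is a saddle point.

saddle point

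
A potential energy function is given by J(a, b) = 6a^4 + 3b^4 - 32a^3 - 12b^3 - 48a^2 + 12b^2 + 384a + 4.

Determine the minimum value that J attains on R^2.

-604

J(a,b) separates as P(a) + Q(b) + 4, so its minimum is min P + min Q + 4.
P'(a) = 24(a - 4)(a - 2)(a + 2) vanishes at a ∈ {-2, 2, 4}; Q'(b) = 12b(b - 2)(b - 1) vanishes at b ∈ {0, 1, 2}.
Local minima of P (where P''>0): P(-2)=-608, P(4)=256. Local minima of Q: Q(0)=0, Q(2)=0.
So the global minimum of J is P(-2) + Q(0) + 4 = -608 + 0 + 4 = -604, attained at (-2, 0).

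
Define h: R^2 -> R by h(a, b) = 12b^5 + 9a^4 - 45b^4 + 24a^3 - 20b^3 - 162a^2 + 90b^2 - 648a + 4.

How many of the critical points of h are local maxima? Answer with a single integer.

h separates as a function of a plus a function of b, so ∇h=0 decouples.
∂h/∂a = 36(a - 3)(a + 2)(a + 3) = 0 at a ∈ {-3, -2, 3}; ∂h/∂b = 60b(b - 3)(b - 1)(b + 1) = 0 at b ∈ {-1, 0, 1, 3}.
The Hessian is diagonal: diag(h_aa, h_bb). Second derivatives: h_aa(-3)=216, h_aa(-2)=-180, h_aa(3)=1080; h_bb(-1)=-480, h_bb(0)=180, h_bb(1)=-240, h_bb(3)=1440.
Local maxima occur where both diagonal entries negative: (-2, -1), (-2, 1). Count: 2.

2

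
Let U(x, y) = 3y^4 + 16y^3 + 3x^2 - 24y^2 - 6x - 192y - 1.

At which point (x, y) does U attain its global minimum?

U(x,y) separates as P(x) + Q(y) − 1, so its minimum is min P + min Q − 1.
P'(x) = 6x - 6 vanishes at x ∈ {1}; Q'(y) = 12(y - 2)(y + 2)(y + 4) vanishes at y ∈ {-4, -2, 2}.
Local minima of P (where P''>0): P(1)=-3. Local minima of Q: Q(-4)=128, Q(2)=-304.
So the global minimum of U is P(1) + Q(2) − 1 = -3 − 304 − 1 = -308, attained at (1, 2).

(1, 2)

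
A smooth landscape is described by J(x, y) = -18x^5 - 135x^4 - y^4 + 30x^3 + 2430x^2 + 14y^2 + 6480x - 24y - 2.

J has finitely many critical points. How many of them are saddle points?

J separates as a function of x plus a function of y, so ∇J=0 decouples.
∂J/∂x = -90(x - 3)(x + 2)(x + 3)(x + 4) = 0 at x ∈ {-4, -3, -2, 3}; ∂J/∂y = -4(y - 2)(y - 1)(y + 3) = 0 at y ∈ {-3, 1, 2}.
The Hessian is diagonal: diag(J_xx, J_yy). Second derivatives: J_xx(-4)=1260, J_xx(-3)=-540, J_xx(-2)=900, J_xx(3)=-18900; J_yy(-3)=-80, J_yy(1)=16, J_yy(2)=-20.
Saddle points occur where the two diagonal entries have opposite signs: (-4, -3), (-4, 2), (-3, 1), (-2, -3), (-2, 2), (3, 1). Count: 6.

6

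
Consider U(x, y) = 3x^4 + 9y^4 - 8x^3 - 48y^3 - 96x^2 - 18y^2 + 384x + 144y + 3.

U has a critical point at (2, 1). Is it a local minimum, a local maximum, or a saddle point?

local maximum

The mixed partial ∂²U/∂x∂y is 0, so the Hessian at any point is diag(U_xx, U_yy) = diag(12(3x^2 - 4x - 16), 36(3y^2 - 8y - 1)).
At (2, 1): H = diag(-144, -216).
Both eigenvalues are negative, so H is negative definite: a local maximum.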